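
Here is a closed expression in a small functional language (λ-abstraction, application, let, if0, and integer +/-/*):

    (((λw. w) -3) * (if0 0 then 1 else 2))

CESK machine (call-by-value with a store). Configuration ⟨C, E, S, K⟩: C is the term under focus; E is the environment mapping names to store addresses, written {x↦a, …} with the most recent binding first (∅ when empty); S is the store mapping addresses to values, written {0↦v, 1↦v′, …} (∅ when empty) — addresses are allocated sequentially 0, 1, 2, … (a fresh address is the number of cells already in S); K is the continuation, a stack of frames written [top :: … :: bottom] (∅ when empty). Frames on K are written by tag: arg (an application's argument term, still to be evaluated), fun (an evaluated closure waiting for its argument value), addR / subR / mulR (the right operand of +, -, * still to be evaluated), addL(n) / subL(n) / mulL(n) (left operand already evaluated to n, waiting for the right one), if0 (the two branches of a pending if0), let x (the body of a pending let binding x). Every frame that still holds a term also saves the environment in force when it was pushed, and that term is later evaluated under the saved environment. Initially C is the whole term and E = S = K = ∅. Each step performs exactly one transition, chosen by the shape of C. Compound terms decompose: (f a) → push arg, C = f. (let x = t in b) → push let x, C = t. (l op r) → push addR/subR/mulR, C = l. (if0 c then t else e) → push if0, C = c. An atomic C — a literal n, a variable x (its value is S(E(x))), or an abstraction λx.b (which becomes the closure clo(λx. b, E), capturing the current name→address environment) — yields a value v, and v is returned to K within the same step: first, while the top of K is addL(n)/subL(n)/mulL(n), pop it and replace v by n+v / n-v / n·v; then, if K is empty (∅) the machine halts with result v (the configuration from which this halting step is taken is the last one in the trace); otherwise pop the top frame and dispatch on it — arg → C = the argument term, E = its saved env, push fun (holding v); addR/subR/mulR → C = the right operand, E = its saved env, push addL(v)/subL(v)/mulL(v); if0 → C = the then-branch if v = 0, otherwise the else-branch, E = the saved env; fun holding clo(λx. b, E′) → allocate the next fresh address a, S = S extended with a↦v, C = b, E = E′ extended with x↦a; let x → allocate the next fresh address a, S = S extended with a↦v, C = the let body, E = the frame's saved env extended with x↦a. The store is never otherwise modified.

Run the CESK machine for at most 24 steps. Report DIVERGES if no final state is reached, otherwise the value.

Answer: -3

Machine steps:
step 0: [C=(((λw. w) -3) * (if0 0 then 1 else 2)) | E=∅ | S=∅ | K=∅]
step 1: [C=((λw. w) -3) | E=∅ | S=∅ | K=[mulR]]
step 2: [C=(λw. w) | E=∅ | S=∅ | K=[arg :: mulR]]
step 3: [C=-3 | E=∅ | S=∅ | K=[fun :: mulR]]
step 4: [C=w | E={w↦0} | S={0↦-3} | K=[mulR]]
step 5: [C=(if0 0 then 1 else 2) | E=∅ | S={0↦-3} | K=[mulL(-3)]]
step 6: [C=0 | E=∅ | S={0↦-3} | K=[if0 :: mulL(-3)]]
step 7: [C=1 | E=∅ | S={0↦-3} | K=[mulL(-3)]]
→ final value -3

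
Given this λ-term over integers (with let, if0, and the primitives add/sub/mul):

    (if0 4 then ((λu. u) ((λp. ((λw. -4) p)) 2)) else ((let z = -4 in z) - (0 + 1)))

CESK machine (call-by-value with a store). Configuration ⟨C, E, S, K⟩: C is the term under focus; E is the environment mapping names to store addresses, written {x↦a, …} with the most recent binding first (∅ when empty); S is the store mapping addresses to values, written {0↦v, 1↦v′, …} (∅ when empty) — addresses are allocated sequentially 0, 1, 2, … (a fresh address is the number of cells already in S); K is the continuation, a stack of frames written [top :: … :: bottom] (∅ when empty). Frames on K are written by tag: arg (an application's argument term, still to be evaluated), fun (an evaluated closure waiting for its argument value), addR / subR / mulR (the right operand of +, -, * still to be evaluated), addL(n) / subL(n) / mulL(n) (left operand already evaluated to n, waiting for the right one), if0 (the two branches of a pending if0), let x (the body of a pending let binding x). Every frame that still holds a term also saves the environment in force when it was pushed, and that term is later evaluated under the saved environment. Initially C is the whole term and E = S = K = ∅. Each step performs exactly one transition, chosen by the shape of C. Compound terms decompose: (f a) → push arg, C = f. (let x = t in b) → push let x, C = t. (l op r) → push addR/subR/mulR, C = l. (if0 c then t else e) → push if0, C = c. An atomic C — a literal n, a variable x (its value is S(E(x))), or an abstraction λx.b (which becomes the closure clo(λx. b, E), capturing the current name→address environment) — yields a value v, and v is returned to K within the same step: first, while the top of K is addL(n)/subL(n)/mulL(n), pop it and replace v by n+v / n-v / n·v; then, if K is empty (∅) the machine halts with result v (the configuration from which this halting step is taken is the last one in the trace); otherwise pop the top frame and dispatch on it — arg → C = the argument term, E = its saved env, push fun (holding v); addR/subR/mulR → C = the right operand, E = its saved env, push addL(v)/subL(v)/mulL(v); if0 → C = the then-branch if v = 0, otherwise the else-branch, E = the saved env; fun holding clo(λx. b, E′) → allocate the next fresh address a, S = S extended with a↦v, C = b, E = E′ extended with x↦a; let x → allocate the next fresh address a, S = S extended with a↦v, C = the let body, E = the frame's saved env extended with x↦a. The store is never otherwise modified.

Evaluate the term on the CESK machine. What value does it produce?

Answer: -5

Derivation:
[0] [C=(if0 4 then ((λu. u) ((λp. ((λw. -4) p)) 2)) else ((let z = -4 in z) - (0 + 1))) | E=∅ | S=∅ | K=∅]
[1] [C=4 | E=∅ | S=∅ | K=[if0]]
[2] [C=((let z = -4 in z) - (0 + 1)) | E=∅ | S=∅ | K=∅]
[3] [C=(let z = -4 in z) | E=∅ | S=∅ | K=[subR]]
[4] [C=-4 | E=∅ | S=∅ | K=[let z :: subR]]
[5] [C=z | E={z↦0} | S={0↦-4} | K=[subR]]
[6] [C=(0 + 1) | E=∅ | S={0↦-4} | K=[subL(-4)]]
[7] [C=0 | E=∅ | S={0↦-4} | K=[addR :: subL(-4)]]
[8] [C=1 | E=∅ | S={0↦-4} | K=[addL(0) :: subL(-4)]]
→ final value -5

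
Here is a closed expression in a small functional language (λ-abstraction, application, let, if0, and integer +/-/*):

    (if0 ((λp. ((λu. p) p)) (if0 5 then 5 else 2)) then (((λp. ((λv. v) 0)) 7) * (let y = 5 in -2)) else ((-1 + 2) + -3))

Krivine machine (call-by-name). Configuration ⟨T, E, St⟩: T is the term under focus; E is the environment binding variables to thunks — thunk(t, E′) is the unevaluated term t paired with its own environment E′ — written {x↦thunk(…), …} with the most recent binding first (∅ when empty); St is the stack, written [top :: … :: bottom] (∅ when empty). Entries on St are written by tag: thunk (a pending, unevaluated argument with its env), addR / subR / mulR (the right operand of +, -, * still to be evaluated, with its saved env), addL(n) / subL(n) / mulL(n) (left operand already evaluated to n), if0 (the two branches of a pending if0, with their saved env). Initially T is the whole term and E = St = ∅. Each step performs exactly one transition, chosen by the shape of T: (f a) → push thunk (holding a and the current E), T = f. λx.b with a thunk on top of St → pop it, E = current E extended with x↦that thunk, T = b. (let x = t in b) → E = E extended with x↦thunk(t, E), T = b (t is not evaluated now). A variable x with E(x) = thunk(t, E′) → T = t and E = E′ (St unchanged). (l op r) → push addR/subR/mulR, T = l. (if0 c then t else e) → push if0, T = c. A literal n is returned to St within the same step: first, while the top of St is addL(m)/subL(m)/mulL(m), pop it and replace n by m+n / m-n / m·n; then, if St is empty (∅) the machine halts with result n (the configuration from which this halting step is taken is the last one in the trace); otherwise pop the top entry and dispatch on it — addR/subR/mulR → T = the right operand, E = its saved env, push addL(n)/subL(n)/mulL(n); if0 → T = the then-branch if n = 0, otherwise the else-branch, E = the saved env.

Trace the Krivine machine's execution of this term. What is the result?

Answer: -2

Execution trace:
t=0: <T=(if0 ((λp. ((λu. p) p)) (if0 5 then 5 else 2)) then (((λp. ((λv. v) 0)) 7) * (let y = 5 in -2)) else ((-1 + 2) + -3)), E=∅, St=∅>
t=1: <T=((λp. ((λu. p) p)) (if0 5 then 5 else 2)), E=∅, St=[if0]>
t=2: <T=(λp. ((λu. p) p)), E=∅, St=[thunk :: if0]>
t=3: <T=((λu. p) p), E={p↦thunk((if0 5 then 5 else 2), ∅)}, St=[if0]>
t=4: <T=(λu. p), E={p↦thunk((if0 5 then 5 else 2), ∅)}, St=[thunk :: if0]>
t=5: <T=p, E={u↦thunk(p, {p↦thunk((if0 5 then 5 else 2), ∅)}), p↦thunk((if0 5 then 5 else 2), ∅)}, St=[if0]>
t=6: <T=(if0 5 then 5 else 2), E=∅, St=[if0]>
t=7: <T=5, E=∅, St=[if0 :: if0]>
t=8: <T=2, E=∅, St=[if0]>
t=9: <T=((-1 + 2) + -3), E=∅, St=∅>
t=10: <T=(-1 + 2), E=∅, St=[addR]>
t=11: <T=-1, E=∅, St=[addR :: addR]>
t=12: <T=2, E=∅, St=[addL(-1) :: addR]>
t=13: <T=-3, E=∅, St=[addL(1)]>
→ final value -2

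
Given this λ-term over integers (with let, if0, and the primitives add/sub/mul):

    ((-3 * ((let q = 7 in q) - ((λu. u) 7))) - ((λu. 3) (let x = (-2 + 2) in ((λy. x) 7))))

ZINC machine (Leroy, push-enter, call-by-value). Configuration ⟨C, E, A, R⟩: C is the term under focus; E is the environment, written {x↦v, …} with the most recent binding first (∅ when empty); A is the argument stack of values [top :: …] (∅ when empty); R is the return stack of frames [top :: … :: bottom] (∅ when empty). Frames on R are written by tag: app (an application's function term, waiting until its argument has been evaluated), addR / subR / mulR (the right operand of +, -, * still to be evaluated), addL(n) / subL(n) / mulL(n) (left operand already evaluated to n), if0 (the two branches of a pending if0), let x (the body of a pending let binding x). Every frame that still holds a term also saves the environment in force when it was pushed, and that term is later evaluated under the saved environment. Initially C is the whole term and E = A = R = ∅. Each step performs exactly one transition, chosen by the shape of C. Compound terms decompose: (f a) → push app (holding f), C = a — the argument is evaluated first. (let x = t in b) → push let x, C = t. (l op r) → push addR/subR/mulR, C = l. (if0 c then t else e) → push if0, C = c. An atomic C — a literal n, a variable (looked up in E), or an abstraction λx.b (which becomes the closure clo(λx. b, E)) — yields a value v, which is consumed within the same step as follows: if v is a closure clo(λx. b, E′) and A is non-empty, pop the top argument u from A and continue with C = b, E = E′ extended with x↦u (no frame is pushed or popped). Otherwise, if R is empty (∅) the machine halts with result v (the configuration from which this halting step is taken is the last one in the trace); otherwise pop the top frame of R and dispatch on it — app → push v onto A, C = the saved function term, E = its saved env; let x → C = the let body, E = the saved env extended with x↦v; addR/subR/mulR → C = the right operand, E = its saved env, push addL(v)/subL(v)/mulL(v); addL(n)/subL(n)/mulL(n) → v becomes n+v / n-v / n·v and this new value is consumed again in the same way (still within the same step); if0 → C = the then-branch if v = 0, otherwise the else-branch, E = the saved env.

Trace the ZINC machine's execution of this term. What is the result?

t=0: [C=((-3 * ((let q = 7 in q) - ((λu. u) 7))) - ((λu. 3) (let x = (-2 + 2) in ((λy. x) 7)))) | E=∅ | A=∅ | R=∅]
t=1: [C=(-3 * ((let q = 7 in q) - ((λu. u) 7))) | E=∅ | A=∅ | R=[subR]]
t=2: [C=-3 | E=∅ | A=∅ | R=[mulR :: subR]]
t=3: [C=((let q = 7 in q) - ((λu. u) 7)) | E=∅ | A=∅ | R=[mulL(-3) :: subR]]
t=4: [C=(let q = 7 in q) | E=∅ | A=∅ | R=[subR :: mulL(-3) :: subR]]
t=5: [C=7 | E=∅ | A=∅ | R=[let q :: subR :: mulL(-3) :: subR]]
t=6: [C=q | E={q↦7} | A=∅ | R=[subR :: mulL(-3) :: subR]]
t=7: [C=((λu. u) 7) | E=∅ | A=∅ | R=[subL(7) :: mulL(-3) :: subR]]
t=8: [C=7 | E=∅ | A=∅ | R=[app :: subL(7) :: mulL(-3) :: subR]]
t=9: [C=(λu. u) | E=∅ | A=[7] | R=[subL(7) :: mulL(-3) :: subR]]
t=10: [C=u | E={u↦7} | A=∅ | R=[subL(7) :: mulL(-3) :: subR]]
t=11: [C=((λu. 3) (let x = (-2 + 2) in ((λy. x) 7))) | E=∅ | A=∅ | R=[subL(0)]]
t=12: [C=(let x = (-2 + 2) in ((λy. x) 7)) | E=∅ | A=∅ | R=[app :: subL(0)]]
t=13: [C=(-2 + 2) | E=∅ | A=∅ | R=[let x :: app :: subL(0)]]
t=14: [C=-2 | E=∅ | A=∅ | R=[addR :: let x :: app :: subL(0)]]
t=15: [C=2 | E=∅ | A=∅ | R=[addL(-2) :: let x :: app :: subL(0)]]
t=16: [C=((λy. x) 7) | E={x↦0} | A=∅ | R=[app :: subL(0)]]
t=17: [C=7 | E={x↦0} | A=∅ | R=[app :: app :: subL(0)]]
t=18: [C=(λy. x) | E={x↦0} | A=[7] | R=[app :: subL(0)]]
t=19: [C=x | E={y↦7, x↦0} | A=∅ | R=[app :: subL(0)]]
t=20: [C=(λu. 3) | E=∅ | A=[0] | R=[subL(0)]]
t=21: [C=3 | E={u↦0} | A=∅ | R=[subL(0)]]
→ final value -3

Answer: -3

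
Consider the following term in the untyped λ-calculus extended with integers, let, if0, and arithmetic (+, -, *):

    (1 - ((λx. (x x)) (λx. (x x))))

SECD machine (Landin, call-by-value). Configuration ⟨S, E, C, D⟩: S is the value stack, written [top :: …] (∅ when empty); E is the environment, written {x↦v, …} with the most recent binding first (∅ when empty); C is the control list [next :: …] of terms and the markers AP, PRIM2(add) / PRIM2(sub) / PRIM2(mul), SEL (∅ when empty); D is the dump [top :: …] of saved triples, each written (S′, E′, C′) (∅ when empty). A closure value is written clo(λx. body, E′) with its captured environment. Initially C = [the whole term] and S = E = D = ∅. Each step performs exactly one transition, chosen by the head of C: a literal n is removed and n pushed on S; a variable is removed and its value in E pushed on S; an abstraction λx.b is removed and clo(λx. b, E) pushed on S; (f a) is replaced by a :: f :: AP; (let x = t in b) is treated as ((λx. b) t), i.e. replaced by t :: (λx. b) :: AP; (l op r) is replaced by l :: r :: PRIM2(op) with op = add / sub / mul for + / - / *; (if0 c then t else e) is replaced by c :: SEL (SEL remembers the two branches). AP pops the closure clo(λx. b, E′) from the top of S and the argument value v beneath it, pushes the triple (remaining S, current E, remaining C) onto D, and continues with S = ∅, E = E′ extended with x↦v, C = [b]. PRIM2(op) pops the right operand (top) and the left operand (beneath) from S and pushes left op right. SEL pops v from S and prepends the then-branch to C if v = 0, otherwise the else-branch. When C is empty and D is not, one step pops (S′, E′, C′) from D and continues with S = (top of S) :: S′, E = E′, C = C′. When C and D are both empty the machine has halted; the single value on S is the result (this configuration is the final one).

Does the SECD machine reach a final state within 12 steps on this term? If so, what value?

Answer: DIVERGES (no final state within 12 steps)

Derivation:
[0] ⟨S=∅; E=∅; C=[(1 - ((λx. (x x)) (λx. (x x))))]; D=∅⟩
[1] ⟨S=∅; E=∅; C=[1 :: ((λx. (x x)) (λx. (x x))) :: PRIM2(sub)]; D=∅⟩
[2] ⟨S=[1]; E=∅; C=[((λx. (x x)) (λx. (x x))) :: PRIM2(sub)]; D=∅⟩
[3] ⟨S=[1]; E=∅; C=[(λx. (x x)) :: (λx. (x x)) :: AP :: PRIM2(sub)]; D=∅⟩
[4] ⟨S=[clo(λx. (x x), ∅) :: 1]; E=∅; C=[(λx. (x x)) :: AP :: PRIM2(sub)]; D=∅⟩
[5] ⟨S=[clo(λx. (x x), ∅) :: clo(λx. (x x), ∅) :: 1]; E=∅; C=[AP :: PRIM2(sub)]; D=∅⟩
[6] ⟨S=∅; E={x↦clo(λx. (x x), ∅)}; C=[(x x)]; D=[([1], ∅, [PRIM2(sub)])]⟩
[7] ⟨S=∅; E={x↦clo(λx. (x x), ∅)}; C=[x :: x :: AP]; D=[([1], ∅, [PRIM2(sub)])]⟩
[8] ⟨S=[clo(λx. (x x), ∅)]; E={x↦clo(λx. (x x), ∅)}; C=[x :: AP]; D=[([1], ∅, [PRIM2(sub)])]⟩
[9] ⟨S=[clo(λx. (x x), ∅) :: clo(λx. (x x), ∅)]; E={x↦clo(λx. (x x), ∅)}; C=[AP]; D=[([1], ∅, [PRIM2(sub)])]⟩
[10] ⟨S=∅; E={x↦clo(λx. (x x), ∅)}; C=[(x x)]; D=[(∅, {x↦clo(λx. (x x), ∅)}, ∅) :: ([1], ∅, [PRIM2(sub)])]⟩
[11] ⟨S=∅; E={x↦clo(λx. (x x), ∅)}; C=[x :: x :: AP]; D=[(∅, {x↦clo(λx. (x x), ∅)}, ∅) :: ([1], ∅, [PRIM2(sub)])]⟩
[12] ⟨S=[clo(λx. (x x), ∅)]; E={x↦clo(λx. (x x), ∅)}; C=[x :: AP]; D=[(∅, {x↦clo(λx. (x x), ∅)}, ∅) :: ([1], ∅, [PRIM2(sub)])]⟩
→ 12 transitions taken and the configuration is still not final: no result within 12 steps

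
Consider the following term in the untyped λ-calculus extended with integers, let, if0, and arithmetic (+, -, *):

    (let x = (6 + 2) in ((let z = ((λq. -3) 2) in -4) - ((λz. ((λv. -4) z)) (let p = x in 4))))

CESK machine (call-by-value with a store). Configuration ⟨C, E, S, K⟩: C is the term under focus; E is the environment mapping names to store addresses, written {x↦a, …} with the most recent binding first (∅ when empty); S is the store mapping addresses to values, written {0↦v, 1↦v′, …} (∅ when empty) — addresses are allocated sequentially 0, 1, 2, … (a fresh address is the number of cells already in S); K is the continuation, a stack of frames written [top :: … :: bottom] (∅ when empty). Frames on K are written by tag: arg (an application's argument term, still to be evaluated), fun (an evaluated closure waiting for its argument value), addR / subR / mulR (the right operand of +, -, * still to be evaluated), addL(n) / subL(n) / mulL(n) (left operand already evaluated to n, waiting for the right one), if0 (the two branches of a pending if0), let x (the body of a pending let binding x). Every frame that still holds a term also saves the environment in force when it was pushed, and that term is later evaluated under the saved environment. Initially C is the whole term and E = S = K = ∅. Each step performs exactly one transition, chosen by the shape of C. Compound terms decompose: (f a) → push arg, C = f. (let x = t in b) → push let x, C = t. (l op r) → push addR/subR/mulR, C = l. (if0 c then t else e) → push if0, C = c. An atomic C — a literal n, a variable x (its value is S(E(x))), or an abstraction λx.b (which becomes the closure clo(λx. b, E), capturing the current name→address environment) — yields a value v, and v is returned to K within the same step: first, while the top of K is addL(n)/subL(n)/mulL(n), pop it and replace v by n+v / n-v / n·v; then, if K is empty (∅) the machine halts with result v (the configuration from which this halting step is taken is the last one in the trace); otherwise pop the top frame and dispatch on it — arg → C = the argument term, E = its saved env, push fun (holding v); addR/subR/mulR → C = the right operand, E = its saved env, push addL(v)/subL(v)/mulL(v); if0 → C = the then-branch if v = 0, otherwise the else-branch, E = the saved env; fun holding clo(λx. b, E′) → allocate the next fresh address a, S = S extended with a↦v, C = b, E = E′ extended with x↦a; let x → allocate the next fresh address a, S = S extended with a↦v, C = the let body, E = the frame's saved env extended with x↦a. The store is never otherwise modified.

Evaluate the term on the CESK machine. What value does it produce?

t=0: ⟨C=(let x = (6 + 2) in ((let z = ((λq. -3) 2) in -4) - ((λz. ((λv. -4) z)) (let p = x in 4)))); E=∅; S=∅; K=∅⟩
t=1: ⟨C=(6 + 2); E=∅; S=∅; K=[let x]⟩
t=2: ⟨C=6; E=∅; S=∅; K=[addR :: let x]⟩
t=3: ⟨C=2; E=∅; S=∅; K=[addL(6) :: let x]⟩
t=4: ⟨C=((let z = ((λq. -3) 2) in -4) - ((λz. ((λv. -4) z)) (let p = x in 4))); E={x↦0}; S={0↦8}; K=∅⟩
t=5: ⟨C=(let z = ((λq. -3) 2) in -4); E={x↦0}; S={0↦8}; K=[subR]⟩
t=6: ⟨C=((λq. -3) 2); E={x↦0}; S={0↦8}; K=[let z :: subR]⟩
t=7: ⟨C=(λq. -3); E={x↦0}; S={0↦8}; K=[arg :: let z :: subR]⟩
t=8: ⟨C=2; E={x↦0}; S={0↦8}; K=[fun :: let z :: subR]⟩
t=9: ⟨C=-3; E={q↦1, x↦0}; S={0↦8, 1↦2}; K=[let z :: subR]⟩
t=10: ⟨C=-4; E={z↦2, x↦0}; S={0↦8, 1↦2, 2↦-3}; K=[subR]⟩
t=11: ⟨C=((λz. ((λv. -4) z)) (let p = x in 4)); E={x↦0}; S={0↦8, 1↦2, 2↦-3}; K=[subL(-4)]⟩
t=12: ⟨C=(λz. ((λv. -4) z)); E={x↦0}; S={0↦8, 1↦2, 2↦-3}; K=[arg :: subL(-4)]⟩
t=13: ⟨C=(let p = x in 4); E={x↦0}; S={0↦8, 1↦2, 2↦-3}; K=[fun :: subL(-4)]⟩
t=14: ⟨C=x; E={x↦0}; S={0↦8, 1↦2, 2↦-3}; K=[let p :: fun :: subL(-4)]⟩
t=15: ⟨C=4; E={p↦3, x↦0}; S={0↦8, 1↦2, 2↦-3, 3↦8}; K=[fun :: subL(-4)]⟩
t=16: ⟨C=((λv. -4) z); E={z↦4, x↦0}; S={0↦8, 1↦2, 2↦-3, 3↦8, 4↦4}; K=[subL(-4)]⟩
t=17: ⟨C=(λv. -4); E={z↦4, x↦0}; S={0↦8, 1↦2, 2↦-3, 3↦8, 4↦4}; K=[arg :: subL(-4)]⟩
t=18: ⟨C=z; E={z↦4, x↦0}; S={0↦8, 1↦2, 2↦-3, 3↦8, 4↦4}; K=[fun :: subL(-4)]⟩
t=19: ⟨C=-4; E={v↦5, z↦4, x↦0}; S={0↦8, 1↦2, 2↦-3, 3↦8, 4↦4, 5↦4}; K=[subL(-4)]⟩
→ final value 0

Answer: 0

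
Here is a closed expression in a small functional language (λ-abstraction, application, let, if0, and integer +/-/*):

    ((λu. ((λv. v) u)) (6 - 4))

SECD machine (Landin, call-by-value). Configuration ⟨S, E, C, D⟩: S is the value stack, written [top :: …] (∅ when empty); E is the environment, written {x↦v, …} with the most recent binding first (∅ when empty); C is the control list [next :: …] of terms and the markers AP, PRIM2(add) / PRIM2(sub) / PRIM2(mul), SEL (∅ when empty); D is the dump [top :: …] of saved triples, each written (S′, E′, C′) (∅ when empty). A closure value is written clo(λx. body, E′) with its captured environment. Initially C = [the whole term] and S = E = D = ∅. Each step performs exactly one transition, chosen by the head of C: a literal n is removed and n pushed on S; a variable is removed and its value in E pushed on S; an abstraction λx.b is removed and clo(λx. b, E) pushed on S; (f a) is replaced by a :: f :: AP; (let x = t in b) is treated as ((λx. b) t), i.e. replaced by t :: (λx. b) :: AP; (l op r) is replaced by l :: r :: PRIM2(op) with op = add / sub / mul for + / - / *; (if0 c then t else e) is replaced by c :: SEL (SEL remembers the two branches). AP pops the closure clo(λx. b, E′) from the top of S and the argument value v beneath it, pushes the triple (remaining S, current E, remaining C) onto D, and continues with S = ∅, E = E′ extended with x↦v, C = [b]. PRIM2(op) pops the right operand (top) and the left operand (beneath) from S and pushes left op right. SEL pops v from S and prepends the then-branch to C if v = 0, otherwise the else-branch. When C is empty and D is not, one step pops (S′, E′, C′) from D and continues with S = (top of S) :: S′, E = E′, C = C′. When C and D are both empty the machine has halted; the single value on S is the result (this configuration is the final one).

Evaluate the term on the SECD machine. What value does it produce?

Answer: 2

Execution trace:
t=0: [S=∅ | E=∅ | C=[((λu. ((λv. v) u)) (6 - 4))] | D=∅]
t=1: [S=∅ | E=∅ | C=[(6 - 4) :: (λu. ((λv. v) u)) :: AP] | D=∅]
t=2: [S=∅ | E=∅ | C=[6 :: 4 :: PRIM2(sub) :: (λu. ((λv. v) u)) :: AP] | D=∅]
t=3: [S=[6] | E=∅ | C=[4 :: PRIM2(sub) :: (λu. ((λv. v) u)) :: AP] | D=∅]
t=4: [S=[4 :: 6] | E=∅ | C=[PRIM2(sub) :: (λu. ((λv. v) u)) :: AP] | D=∅]
t=5: [S=[2] | E=∅ | C=[(λu. ((λv. v) u)) :: AP] | D=∅]
t=6: [S=[clo(λu. ((λv. v) u), ∅) :: 2] | E=∅ | C=[AP] | D=∅]
t=7: [S=∅ | E={u↦2} | C=[((λv. v) u)] | D=[(∅, ∅, ∅)]]
t=8: [S=∅ | E={u↦2} | C=[u :: (λv. v) :: AP] | D=[(∅, ∅, ∅)]]
t=9: [S=[2] | E={u↦2} | C=[(λv. v) :: AP] | D=[(∅, ∅, ∅)]]
t=10: [S=[clo(λv. v, {u↦2}) :: 2] | E={u↦2} | C=[AP] | D=[(∅, ∅, ∅)]]
t=11: [S=∅ | E={v↦2, u↦2} | C=[v] | D=[(∅, {u↦2}, ∅) :: (∅, ∅, ∅)]]
t=12: [S=[2] | E={v↦2, u↦2} | C=∅ | D=[(∅, {u↦2}, ∅) :: (∅, ∅, ∅)]]
t=13: [S=[2] | E={u↦2} | C=∅ | D=[(∅, ∅, ∅)]]
t=14: [S=[2] | E=∅ | C=∅ | D=∅]
→ final value 2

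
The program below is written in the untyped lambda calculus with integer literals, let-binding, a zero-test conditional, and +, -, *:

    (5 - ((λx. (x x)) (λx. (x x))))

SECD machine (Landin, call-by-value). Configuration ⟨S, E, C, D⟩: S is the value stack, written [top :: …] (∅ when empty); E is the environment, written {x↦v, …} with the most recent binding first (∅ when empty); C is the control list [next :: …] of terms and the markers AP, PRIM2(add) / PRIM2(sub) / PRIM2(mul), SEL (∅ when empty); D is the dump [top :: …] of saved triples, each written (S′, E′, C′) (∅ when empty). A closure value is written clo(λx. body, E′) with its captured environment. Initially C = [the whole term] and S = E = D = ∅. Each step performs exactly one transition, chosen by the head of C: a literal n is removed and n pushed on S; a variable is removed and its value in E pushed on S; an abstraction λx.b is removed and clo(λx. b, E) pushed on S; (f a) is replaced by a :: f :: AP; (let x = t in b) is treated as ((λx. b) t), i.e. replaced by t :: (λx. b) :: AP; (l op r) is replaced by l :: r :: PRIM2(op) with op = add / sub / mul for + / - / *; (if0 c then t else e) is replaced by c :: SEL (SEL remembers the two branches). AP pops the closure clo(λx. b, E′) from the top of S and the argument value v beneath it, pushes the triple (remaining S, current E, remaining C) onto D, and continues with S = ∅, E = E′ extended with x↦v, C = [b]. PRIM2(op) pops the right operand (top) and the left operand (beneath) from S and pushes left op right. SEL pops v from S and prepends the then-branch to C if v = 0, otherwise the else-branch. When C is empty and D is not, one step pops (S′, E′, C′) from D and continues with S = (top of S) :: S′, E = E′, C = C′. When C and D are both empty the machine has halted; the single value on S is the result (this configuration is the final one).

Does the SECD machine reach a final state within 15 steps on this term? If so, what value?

Answer: DIVERGES (no final state within 15 steps)

Derivation:
0. [S=∅ | E=∅ | C=[(5 - ((λx. (x x)) (λx. (x x))))] | D=∅]
1. [S=∅ | E=∅ | C=[5 :: ((λx. (x x)) (λx. (x x))) :: PRIM2(sub)] | D=∅]
2. [S=[5] | E=∅ | C=[((λx. (x x)) (λx. (x x))) :: PRIM2(sub)] | D=∅]
3. [S=[5] | E=∅ | C=[(λx. (x x)) :: (λx. (x x)) :: AP :: PRIM2(sub)] | D=∅]
4. [S=[clo(λx. (x x), ∅) :: 5] | E=∅ | C=[(λx. (x x)) :: AP :: PRIM2(sub)] | D=∅]
5. [S=[clo(λx. (x x), ∅) :: clo(λx. (x x), ∅) :: 5] | E=∅ | C=[AP :: PRIM2(sub)] | D=∅]
6. [S=∅ | E={x↦clo(λx. (x x), ∅)} | C=[(x x)] | D=[([5], ∅, [PRIM2(sub)])]]
7. [S=∅ | E={x↦clo(λx. (x x), ∅)} | C=[x :: x :: AP] | D=[([5], ∅, [PRIM2(sub)])]]
8. [S=[clo(λx. (x x), ∅)] | E={x↦clo(λx. (x x), ∅)} | C=[x :: AP] | D=[([5], ∅, [PRIM2(sub)])]]
9. [S=[clo(λx. (x x), ∅) :: clo(λx. (x x), ∅)] | E={x↦clo(λx. (x x), ∅)} | C=[AP] | D=[([5], ∅, [PRIM2(sub)])]]
10. [S=∅ | E={x↦clo(λx. (x x), ∅)} | C=[(x x)] | D=[(∅, {x↦clo(λx. (x x), ∅)}, ∅) :: ([5], ∅, [PRIM2(sub)])]]
11. [S=∅ | E={x↦clo(λx. (x x), ∅)} | C=[x :: x :: AP] | D=[(∅, {x↦clo(λx. (x x), ∅)}, ∅) :: ([5], ∅, [PRIM2(sub)])]]
12. [S=[clo(λx. (x x), ∅)] | E={x↦clo(λx. (x x), ∅)} | C=[x :: AP] | D=[(∅, {x↦clo(λx. (x x), ∅)}, ∅) :: ([5], ∅, [PRIM2(sub)])]]
13. [S=[clo(λx. (x x), ∅) :: clo(λx. (x x), ∅)] | E={x↦clo(λx. (x x), ∅)} | C=[AP] | D=[(∅, {x↦clo(λx. (x x), ∅)}, ∅) :: ([5], ∅, [PRIM2(sub)])]]
14. [S=∅ | E={x↦clo(λx. (x x), ∅)} | C=[(x x)] | D=[(∅, {x↦clo(λx. (x x), ∅)}, ∅) :: (∅, {x↦clo(λx. (x x), ∅)}, ∅) :: ([5], ∅, [PRIM2(sub)])]]
15. [S=∅ | E={x↦clo(λx. (x x), ∅)} | C=[x :: x :: AP] | D=[(∅, {x↦clo(λx. (x x), ∅)}, ∅) :: (∅, {x↦clo(λx. (x x), ∅)}, ∅) :: ([5], ∅, [PRIM2(sub)])]]
→ 15 transitions taken and the configuration is still not final: no result within 15 steps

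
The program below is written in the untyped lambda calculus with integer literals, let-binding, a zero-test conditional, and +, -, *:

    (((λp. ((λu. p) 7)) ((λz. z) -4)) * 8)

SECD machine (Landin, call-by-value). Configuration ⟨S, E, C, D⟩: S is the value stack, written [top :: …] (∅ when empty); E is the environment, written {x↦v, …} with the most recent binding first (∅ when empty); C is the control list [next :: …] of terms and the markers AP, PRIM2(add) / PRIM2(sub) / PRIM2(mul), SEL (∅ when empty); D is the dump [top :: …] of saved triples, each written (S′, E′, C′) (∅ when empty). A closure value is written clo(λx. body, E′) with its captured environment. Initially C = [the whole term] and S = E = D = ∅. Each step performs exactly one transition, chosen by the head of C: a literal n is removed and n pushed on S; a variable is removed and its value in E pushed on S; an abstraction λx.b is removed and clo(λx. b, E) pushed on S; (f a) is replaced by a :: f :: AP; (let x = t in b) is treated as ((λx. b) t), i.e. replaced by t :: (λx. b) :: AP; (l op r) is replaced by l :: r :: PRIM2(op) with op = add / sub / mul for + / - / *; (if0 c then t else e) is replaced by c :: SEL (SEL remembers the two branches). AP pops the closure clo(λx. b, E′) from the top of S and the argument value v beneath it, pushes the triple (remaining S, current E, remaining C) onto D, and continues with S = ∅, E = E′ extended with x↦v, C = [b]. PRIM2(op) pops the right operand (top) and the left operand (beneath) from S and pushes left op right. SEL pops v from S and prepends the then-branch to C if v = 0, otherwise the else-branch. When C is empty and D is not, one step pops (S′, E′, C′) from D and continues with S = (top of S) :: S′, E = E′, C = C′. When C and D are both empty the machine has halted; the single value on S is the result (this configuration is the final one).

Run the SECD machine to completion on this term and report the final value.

t=0: [S=∅ | E=∅ | C=[(((λp. ((λu. p) 7)) ((λz. z) -4)) * 8)] | D=∅]
t=1: [S=∅ | E=∅ | C=[((λp. ((λu. p) 7)) ((λz. z) -4)) :: 8 :: PRIM2(mul)] | D=∅]
t=2: [S=∅ | E=∅ | C=[((λz. z) -4) :: (λp. ((λu. p) 7)) :: AP :: 8 :: PRIM2(mul)] | D=∅]
t=3: [S=∅ | E=∅ | C=[-4 :: (λz. z) :: AP :: (λp. ((λu. p) 7)) :: AP :: 8 :: PRIM2(mul)] | D=∅]
t=4: [S=[-4] | E=∅ | C=[(λz. z) :: AP :: (λp. ((λu. p) 7)) :: AP :: 8 :: PRIM2(mul)] | D=∅]
t=5: [S=[clo(λz. z, ∅) :: -4] | E=∅ | C=[AP :: (λp. ((λu. p) 7)) :: AP :: 8 :: PRIM2(mul)] | D=∅]
t=6: [S=∅ | E={z↦-4} | C=[z] | D=[(∅, ∅, [(λp. ((λu. p) 7)) :: AP :: 8 :: PRIM2(mul)])]]
t=7: [S=[-4] | E={z↦-4} | C=∅ | D=[(∅, ∅, [(λp. ((λu. p) 7)) :: AP :: 8 :: PRIM2(mul)])]]
t=8: [S=[-4] | E=∅ | C=[(λp. ((λu. p) 7)) :: AP :: 8 :: PRIM2(mul)] | D=∅]
t=9: [S=[clo(λp. ((λu. p) 7), ∅) :: -4] | E=∅ | C=[AP :: 8 :: PRIM2(mul)] | D=∅]
t=10: [S=∅ | E={p↦-4} | C=[((λu. p) 7)] | D=[(∅, ∅, [8 :: PRIM2(mul)])]]
t=11: [S=∅ | E={p↦-4} | C=[7 :: (λu. p) :: AP] | D=[(∅, ∅, [8 :: PRIM2(mul)])]]
t=12: [S=[7] | E={p↦-4} | C=[(λu. p) :: AP] | D=[(∅, ∅, [8 :: PRIM2(mul)])]]
t=13: [S=[clo(λu. p, {p↦-4}) :: 7] | E={p↦-4} | C=[AP] | D=[(∅, ∅, [8 :: PRIM2(mul)])]]
t=14: [S=∅ | E={u↦7, p↦-4} | C=[p] | D=[(∅, {p↦-4}, ∅) :: (∅, ∅, [8 :: PRIM2(mul)])]]
t=15: [S=[-4] | E={u↦7, p↦-4} | C=∅ | D=[(∅, {p↦-4}, ∅) :: (∅, ∅, [8 :: PRIM2(mul)])]]
t=16: [S=[-4] | E={p↦-4} | C=∅ | D=[(∅, ∅, [8 :: PRIM2(mul)])]]
t=17: [S=[-4] | E=∅ | C=[8 :: PRIM2(mul)] | D=∅]
t=18: [S=[8 :: -4] | E=∅ | C=[PRIM2(mul)] | D=∅]
t=19: [S=[-32] | E=∅ | C=∅ | D=∅]
→ final value -32

Answer: -32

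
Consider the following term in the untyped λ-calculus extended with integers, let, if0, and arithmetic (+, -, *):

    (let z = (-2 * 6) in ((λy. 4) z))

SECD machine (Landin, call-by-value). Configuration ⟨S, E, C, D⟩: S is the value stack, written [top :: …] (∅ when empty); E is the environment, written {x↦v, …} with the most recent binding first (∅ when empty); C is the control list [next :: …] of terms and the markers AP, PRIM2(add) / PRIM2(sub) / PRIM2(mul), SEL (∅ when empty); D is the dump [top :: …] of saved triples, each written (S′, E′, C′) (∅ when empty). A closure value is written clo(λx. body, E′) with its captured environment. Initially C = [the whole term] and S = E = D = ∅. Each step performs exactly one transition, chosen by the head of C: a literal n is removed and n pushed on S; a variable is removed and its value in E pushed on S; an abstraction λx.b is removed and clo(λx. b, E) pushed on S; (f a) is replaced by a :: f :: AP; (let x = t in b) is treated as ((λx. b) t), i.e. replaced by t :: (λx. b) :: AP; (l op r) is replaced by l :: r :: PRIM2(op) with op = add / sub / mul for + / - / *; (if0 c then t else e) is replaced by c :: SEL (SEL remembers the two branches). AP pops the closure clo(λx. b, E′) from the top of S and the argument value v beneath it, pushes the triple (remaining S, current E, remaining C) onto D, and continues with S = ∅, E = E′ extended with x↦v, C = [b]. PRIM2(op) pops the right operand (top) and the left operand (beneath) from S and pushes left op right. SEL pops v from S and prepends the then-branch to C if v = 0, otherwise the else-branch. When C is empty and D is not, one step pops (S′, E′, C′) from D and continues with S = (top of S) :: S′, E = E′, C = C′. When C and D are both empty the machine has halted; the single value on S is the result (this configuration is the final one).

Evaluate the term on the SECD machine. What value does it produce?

step 0: [S=∅ | E=∅ | C=[(let z = (-2 * 6) in ((λy. 4) z))] | D=∅]
step 1: [S=∅ | E=∅ | C=[(-2 * 6) :: (λz. ((λy. 4) z)) :: AP] | D=∅]
step 2: [S=∅ | E=∅ | C=[-2 :: 6 :: PRIM2(mul) :: (λz. ((λy. 4) z)) :: AP] | D=∅]
step 3: [S=[-2] | E=∅ | C=[6 :: PRIM2(mul) :: (λz. ((λy. 4) z)) :: AP] | D=∅]
step 4: [S=[6 :: -2] | E=∅ | C=[PRIM2(mul) :: (λz. ((λy. 4) z)) :: AP] | D=∅]
step 5: [S=[-12] | E=∅ | C=[(λz. ((λy. 4) z)) :: AP] | D=∅]
step 6: [S=[clo(λz. ((λy. 4) z), ∅) :: -12] | E=∅ | C=[AP] | D=∅]
step 7: [S=∅ | E={z↦-12} | C=[((λy. 4) z)] | D=[(∅, ∅, ∅)]]
step 8: [S=∅ | E={z↦-12} | C=[z :: (λy. 4) :: AP] | D=[(∅, ∅, ∅)]]
step 9: [S=[-12] | E={z↦-12} | C=[(λy. 4) :: AP] | D=[(∅, ∅, ∅)]]
step 10: [S=[clo(λy. 4, {z↦-12}) :: -12] | E={z↦-12} | C=[AP] | D=[(∅, ∅, ∅)]]
step 11: [S=∅ | E={y↦-12, z↦-12} | C=[4] | D=[(∅, {z↦-12}, ∅) :: (∅, ∅, ∅)]]
step 12: [S=[4] | E={y↦-12, z↦-12} | C=∅ | D=[(∅, {z↦-12}, ∅) :: (∅, ∅, ∅)]]
step 13: [S=[4] | E={z↦-12} | C=∅ | D=[(∅, ∅, ∅)]]
step 14: [S=[4] | E=∅ | C=∅ | D=∅]
→ final value 4

Answer: 4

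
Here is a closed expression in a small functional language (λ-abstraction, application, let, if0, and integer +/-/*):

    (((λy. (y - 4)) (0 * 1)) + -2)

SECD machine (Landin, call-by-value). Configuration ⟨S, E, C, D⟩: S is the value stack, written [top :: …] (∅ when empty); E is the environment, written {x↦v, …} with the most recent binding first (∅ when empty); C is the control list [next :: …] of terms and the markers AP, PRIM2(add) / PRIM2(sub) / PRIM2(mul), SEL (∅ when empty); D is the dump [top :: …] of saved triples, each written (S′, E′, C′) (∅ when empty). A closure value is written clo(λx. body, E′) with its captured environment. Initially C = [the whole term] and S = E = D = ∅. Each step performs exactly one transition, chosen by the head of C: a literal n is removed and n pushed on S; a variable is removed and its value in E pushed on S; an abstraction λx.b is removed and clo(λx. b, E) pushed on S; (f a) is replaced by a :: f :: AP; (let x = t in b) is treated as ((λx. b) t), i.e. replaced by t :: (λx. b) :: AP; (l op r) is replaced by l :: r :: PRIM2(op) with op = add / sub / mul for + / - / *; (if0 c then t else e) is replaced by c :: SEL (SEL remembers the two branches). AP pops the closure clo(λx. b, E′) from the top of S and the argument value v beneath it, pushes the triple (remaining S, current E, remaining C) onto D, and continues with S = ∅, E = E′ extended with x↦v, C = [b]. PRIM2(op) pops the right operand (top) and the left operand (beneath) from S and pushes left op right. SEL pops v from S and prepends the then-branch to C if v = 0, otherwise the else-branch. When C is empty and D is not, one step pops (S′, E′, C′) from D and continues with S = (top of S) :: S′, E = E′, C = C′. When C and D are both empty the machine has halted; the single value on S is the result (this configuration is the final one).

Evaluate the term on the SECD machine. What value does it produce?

[0] ⟨S=∅; E=∅; C=[(((λy. (y - 4)) (0 * 1)) + -2)]; D=∅⟩
[1] ⟨S=∅; E=∅; C=[((λy. (y - 4)) (0 * 1)) :: -2 :: PRIM2(add)]; D=∅⟩
[2] ⟨S=∅; E=∅; C=[(0 * 1) :: (λy. (y - 4)) :: AP :: -2 :: PRIM2(add)]; D=∅⟩
[3] ⟨S=∅; E=∅; C=[0 :: 1 :: PRIM2(mul) :: (λy. (y - 4)) :: AP :: -2 :: PRIM2(add)]; D=∅⟩
[4] ⟨S=[0]; E=∅; C=[1 :: PRIM2(mul) :: (λy. (y - 4)) :: AP :: -2 :: PRIM2(add)]; D=∅⟩
[5] ⟨S=[1 :: 0]; E=∅; C=[PRIM2(mul) :: (λy. (y - 4)) :: AP :: -2 :: PRIM2(add)]; D=∅⟩
[6] ⟨S=[0]; E=∅; C=[(λy. (y - 4)) :: AP :: -2 :: PRIM2(add)]; D=∅⟩
[7] ⟨S=[clo(λy. (y - 4), ∅) :: 0]; E=∅; C=[AP :: -2 :: PRIM2(add)]; D=∅⟩
[8] ⟨S=∅; E={y↦0}; C=[(y - 4)]; D=[(∅, ∅, [-2 :: PRIM2(add)])]⟩
[9] ⟨S=∅; E={y↦0}; C=[y :: 4 :: PRIM2(sub)]; D=[(∅, ∅, [-2 :: PRIM2(add)])]⟩
[10] ⟨S=[0]; E={y↦0}; C=[4 :: PRIM2(sub)]; D=[(∅, ∅, [-2 :: PRIM2(add)])]⟩
[11] ⟨S=[4 :: 0]; E={y↦0}; C=[PRIM2(sub)]; D=[(∅, ∅, [-2 :: PRIM2(add)])]⟩
[12] ⟨S=[-4]; E={y↦0}; C=∅; D=[(∅, ∅, [-2 :: PRIM2(add)])]⟩
[13] ⟨S=[-4]; E=∅; C=[-2 :: PRIM2(add)]; D=∅⟩
[14] ⟨S=[-2 :: -4]; E=∅; C=[PRIM2(add)]; D=∅⟩
[15] ⟨S=[-6]; E=∅; C=∅; D=∅⟩
→ final value -6

Answer: -6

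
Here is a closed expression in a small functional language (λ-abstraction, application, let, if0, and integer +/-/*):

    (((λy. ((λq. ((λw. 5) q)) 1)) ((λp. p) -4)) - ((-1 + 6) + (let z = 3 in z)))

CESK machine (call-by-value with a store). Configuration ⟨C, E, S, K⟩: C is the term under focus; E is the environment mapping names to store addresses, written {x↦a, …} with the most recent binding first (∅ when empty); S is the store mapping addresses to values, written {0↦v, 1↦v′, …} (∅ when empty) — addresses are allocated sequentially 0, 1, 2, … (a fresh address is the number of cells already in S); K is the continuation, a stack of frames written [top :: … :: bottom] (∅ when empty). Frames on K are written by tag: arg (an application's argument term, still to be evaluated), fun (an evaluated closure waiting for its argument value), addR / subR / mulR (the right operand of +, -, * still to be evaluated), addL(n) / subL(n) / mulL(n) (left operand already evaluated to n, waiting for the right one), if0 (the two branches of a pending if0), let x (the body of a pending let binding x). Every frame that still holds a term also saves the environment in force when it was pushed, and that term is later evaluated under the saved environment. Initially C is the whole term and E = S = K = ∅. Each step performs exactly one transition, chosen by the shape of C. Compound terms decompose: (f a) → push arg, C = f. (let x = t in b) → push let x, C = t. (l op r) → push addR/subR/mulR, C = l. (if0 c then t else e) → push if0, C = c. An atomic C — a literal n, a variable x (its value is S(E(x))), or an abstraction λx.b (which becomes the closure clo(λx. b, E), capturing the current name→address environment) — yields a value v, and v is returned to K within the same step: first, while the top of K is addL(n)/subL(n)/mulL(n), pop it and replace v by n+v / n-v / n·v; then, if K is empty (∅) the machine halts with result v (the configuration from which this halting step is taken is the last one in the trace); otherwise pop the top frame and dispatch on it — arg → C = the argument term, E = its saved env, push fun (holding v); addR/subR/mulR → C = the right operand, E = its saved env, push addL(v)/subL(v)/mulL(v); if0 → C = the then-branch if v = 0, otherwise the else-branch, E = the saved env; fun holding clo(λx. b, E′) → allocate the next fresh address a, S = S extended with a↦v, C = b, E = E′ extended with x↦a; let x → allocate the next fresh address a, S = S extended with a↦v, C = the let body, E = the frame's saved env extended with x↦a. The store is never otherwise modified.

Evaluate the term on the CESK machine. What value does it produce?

step 0: [C=(((λy. ((λq. ((λw. 5) q)) 1)) ((λp. p) -4)) - ((-1 + 6) + (let z = 3 in z))) | E=∅ | S=∅ | K=∅]
step 1: [C=((λy. ((λq. ((λw. 5) q)) 1)) ((λp. p) -4)) | E=∅ | S=∅ | K=[subR]]
step 2: [C=(λy. ((λq. ((λw. 5) q)) 1)) | E=∅ | S=∅ | K=[arg :: subR]]
step 3: [C=((λp. p) -4) | E=∅ | S=∅ | K=[fun :: subR]]
step 4: [C=(λp. p) | E=∅ | S=∅ | K=[arg :: fun :: subR]]
step 5: [C=-4 | E=∅ | S=∅ | K=[fun :: fun :: subR]]
step 6: [C=p | E={p↦0} | S={0↦-4} | K=[fun :: subR]]
step 7: [C=((λq. ((λw. 5) q)) 1) | E={y↦1} | S={0↦-4, 1↦-4} | K=[subR]]
step 8: [C=(λq. ((λw. 5) q)) | E={y↦1} | S={0↦-4, 1↦-4} | K=[arg :: subR]]
step 9: [C=1 | E={y↦1} | S={0↦-4, 1↦-4} | K=[fun :: subR]]
step 10: [C=((λw. 5) q) | E={q↦2, y↦1} | S={0↦-4, 1↦-4, 2↦1} | K=[subR]]
step 11: [C=(λw. 5) | E={q↦2, y↦1} | S={0↦-4, 1↦-4, 2↦1} | K=[arg :: subR]]
step 12: [C=q | E={q↦2, y↦1} | S={0↦-4, 1↦-4, 2↦1} | K=[fun :: subR]]
step 13: [C=5 | E={w↦3, q↦2, y↦1} | S={0↦-4, 1↦-4, 2↦1, 3↦1} | K=[subR]]
step 14: [C=((-1 + 6) + (let z = 3 in z)) | E=∅ | S={0↦-4, 1↦-4, 2↦1, 3↦1} | K=[subL(5)]]
step 15: [C=(-1 + 6) | E=∅ | S={0↦-4, 1↦-4, 2↦1, 3↦1} | K=[addR :: subL(5)]]
step 16: [C=-1 | E=∅ | S={0↦-4, 1↦-4, 2↦1, 3↦1} | K=[addR :: addR :: subL(5)]]
step 17: [C=6 | E=∅ | S={0↦-4, 1↦-4, 2↦1, 3↦1} | K=[addL(-1) :: addR :: subL(5)]]
step 18: [C=(let z = 3 in z) | E=∅ | S={0↦-4, 1↦-4, 2↦1, 3↦1} | K=[addL(5) :: subL(5)]]
step 19: [C=3 | E=∅ | S={0↦-4, 1↦-4, 2↦1, 3↦1} | K=[let z :: addL(5) :: subL(5)]]
step 20: [C=z | E={z↦4} | S={0↦-4, 1↦-4, 2↦1, 3↦1, 4↦3} | K=[addL(5) :: subL(5)]]
→ final value -3

Answer: -3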